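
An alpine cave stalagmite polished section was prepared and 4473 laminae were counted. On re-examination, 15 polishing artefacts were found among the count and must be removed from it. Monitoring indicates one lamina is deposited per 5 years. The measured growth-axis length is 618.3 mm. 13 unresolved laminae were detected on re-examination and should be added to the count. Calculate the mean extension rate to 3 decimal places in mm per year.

After corrections the count is 4473 − 15 + 13 = 4471 laminae.
4471 laminae at 5 years each span 4471 × 5 = 22355 years.
Extension rate ≈ 618.3 / 22355 = 0.028 mm per year.

0.028 mm per year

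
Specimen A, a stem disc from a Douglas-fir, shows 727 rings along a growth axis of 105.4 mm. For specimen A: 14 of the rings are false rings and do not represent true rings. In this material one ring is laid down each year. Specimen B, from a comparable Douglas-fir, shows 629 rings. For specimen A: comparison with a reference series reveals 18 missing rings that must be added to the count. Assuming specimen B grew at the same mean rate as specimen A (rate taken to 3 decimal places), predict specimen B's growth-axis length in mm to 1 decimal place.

90.6 mm

Specimen A: true ring count = 727 − 14 + 18 = 731.
A: 105.4 mm over 731 years gives 105.4 / 731 ≈ 0.144 mm/yr.
For B, 0.144 mm/year × 629 years = 90.6 mm.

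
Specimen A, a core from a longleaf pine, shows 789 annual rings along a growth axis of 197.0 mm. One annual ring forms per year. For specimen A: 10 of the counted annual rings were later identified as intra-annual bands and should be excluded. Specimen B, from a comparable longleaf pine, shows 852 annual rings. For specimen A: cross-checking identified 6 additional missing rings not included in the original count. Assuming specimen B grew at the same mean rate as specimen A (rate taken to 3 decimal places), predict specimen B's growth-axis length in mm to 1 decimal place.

213.9 mm

Specimen A: correcting the raw count gives 789 − 10 + 6 = 785 true annual rings.
A: Extension rate ≈ 197.0 / 785 = 0.251 mm/year.
B's length ≈ 0.251 × 852 = 213.9 mm.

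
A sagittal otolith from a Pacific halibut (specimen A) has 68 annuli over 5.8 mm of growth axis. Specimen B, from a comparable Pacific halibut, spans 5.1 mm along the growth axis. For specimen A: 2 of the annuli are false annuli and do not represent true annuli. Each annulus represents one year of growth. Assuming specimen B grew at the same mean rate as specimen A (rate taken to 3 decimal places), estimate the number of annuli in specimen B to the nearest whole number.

58 annuli

Specimen A: after corrections the count is 68 − 2 = 66 annuli.
A: Mean rate = 5.8 mm / 66 years ≈ 0.088 mm per year.
Specimen B: 5.1 mm / 0.088 mm per year = 57.95 years ≈ 58 annuli.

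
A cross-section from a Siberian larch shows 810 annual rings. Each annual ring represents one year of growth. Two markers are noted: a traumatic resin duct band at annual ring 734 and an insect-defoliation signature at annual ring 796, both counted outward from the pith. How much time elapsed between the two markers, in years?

62 yr

796 − 734 = 62 annual rings lie between the two events.
At one annual ring per year, 62 years elapsed between them.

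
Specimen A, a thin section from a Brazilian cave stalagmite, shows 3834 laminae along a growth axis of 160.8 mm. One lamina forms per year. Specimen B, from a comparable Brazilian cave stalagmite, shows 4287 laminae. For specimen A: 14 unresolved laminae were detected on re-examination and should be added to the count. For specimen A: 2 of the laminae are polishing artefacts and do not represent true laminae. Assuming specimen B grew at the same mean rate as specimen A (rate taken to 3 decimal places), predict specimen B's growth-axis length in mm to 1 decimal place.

180.1 mm

Specimen A: after corrections the count is 3834 − 2 + 14 = 3846 laminae.
A: 160.8 mm over 3846 years gives 160.8 / 3846 ≈ 0.042 mm per year.
Length of B = 0.042 × 4287 = 180.1 mm.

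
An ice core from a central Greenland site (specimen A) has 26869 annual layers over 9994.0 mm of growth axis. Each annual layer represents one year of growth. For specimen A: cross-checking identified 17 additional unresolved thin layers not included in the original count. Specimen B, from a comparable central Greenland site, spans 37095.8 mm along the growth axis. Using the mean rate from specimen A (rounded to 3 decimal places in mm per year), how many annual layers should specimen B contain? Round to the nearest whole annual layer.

Specimen A: true annual layer count = 26869 + 17 = 26886.
A: 9994.0 mm over 26886 years gives 9994.0 / 26886 ≈ 0.372 mm per year.
Specimen B: 37095.8 mm / 0.372 mm per year = 99719.89 years ≈ 99720 annual layers.

99720 annual layers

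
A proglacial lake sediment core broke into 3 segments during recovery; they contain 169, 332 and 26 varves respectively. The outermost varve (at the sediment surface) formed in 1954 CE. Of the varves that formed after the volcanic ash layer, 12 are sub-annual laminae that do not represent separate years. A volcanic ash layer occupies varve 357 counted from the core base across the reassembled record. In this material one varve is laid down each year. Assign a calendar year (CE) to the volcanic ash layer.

1796 CE

Total varves = 169 + 332 + 26 = 527.
Between varve 357 and the sediment surface there are 527 − 357 = 170 varves.
Removing the 12 false varves leaves 170 − 12 = 158 true varves beyond the volcanic ash layer.
Counting back 158 years from 1954 CE places the volcanic ash layer in 1954 − 158 = 1796 CE.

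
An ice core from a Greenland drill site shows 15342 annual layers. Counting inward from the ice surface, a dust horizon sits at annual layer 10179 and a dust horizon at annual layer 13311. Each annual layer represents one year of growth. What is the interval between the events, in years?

The two markers are separated by 13311 − 10179 = 3132 annual layers.
One annual layer per year makes the interval 3132 years.

3132 years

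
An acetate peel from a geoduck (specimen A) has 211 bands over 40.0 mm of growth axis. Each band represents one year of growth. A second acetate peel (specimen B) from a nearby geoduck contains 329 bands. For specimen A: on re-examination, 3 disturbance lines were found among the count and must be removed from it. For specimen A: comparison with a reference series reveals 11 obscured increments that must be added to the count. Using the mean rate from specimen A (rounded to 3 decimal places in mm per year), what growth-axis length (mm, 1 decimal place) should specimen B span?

Specimen A: true band count = 211 − 3 + 11 = 219.
A: Mean rate = 40.0 mm / 219 years ≈ 0.183 mm/yr.
For B, 0.183 mm/year × 329 years = 60.2 mm.

60.2 mm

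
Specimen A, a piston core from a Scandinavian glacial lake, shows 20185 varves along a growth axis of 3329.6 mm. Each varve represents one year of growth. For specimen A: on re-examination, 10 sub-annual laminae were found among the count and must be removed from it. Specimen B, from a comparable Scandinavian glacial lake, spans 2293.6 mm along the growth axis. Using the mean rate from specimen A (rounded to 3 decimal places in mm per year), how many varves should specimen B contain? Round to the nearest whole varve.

Specimen A: adjusted count: 20185 − 10 = 20175 varves.
A: Extension rate ≈ 3329.6 / 20175 = 0.165 mm/year.
B spans 2293.6 / 0.165 = 13900.61 years ≈ 13901 varves.

13901 varves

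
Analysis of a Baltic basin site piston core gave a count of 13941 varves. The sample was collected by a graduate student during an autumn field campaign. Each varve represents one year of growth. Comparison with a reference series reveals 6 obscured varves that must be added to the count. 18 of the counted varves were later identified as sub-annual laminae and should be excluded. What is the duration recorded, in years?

Adjusted count: 13941 − 18 + 6 = 13929 varves.
At one varve per year, that is 13929 years.

13929 yr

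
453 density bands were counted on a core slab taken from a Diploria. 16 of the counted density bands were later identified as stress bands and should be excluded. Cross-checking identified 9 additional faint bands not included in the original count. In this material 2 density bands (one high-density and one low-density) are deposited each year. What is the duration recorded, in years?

After corrections the count is 453 − 16 + 9 = 446 density bands.
446 density bands at 2 per year is 446 / 2 = 223 years.

223 years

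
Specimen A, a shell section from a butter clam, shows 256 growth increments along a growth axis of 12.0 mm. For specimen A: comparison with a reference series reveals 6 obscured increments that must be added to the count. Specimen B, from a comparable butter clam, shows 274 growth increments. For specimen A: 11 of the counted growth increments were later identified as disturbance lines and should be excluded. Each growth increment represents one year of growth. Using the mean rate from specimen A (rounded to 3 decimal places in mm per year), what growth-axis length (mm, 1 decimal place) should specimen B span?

Specimen A: after corrections the count is 256 − 11 + 6 = 251 growth increments.
A: 12.0 mm over 251 years gives 12.0 / 251 ≈ 0.048 mm/year.
B's length ≈ 0.048 × 274 = 13.2 mm.

13.2 mm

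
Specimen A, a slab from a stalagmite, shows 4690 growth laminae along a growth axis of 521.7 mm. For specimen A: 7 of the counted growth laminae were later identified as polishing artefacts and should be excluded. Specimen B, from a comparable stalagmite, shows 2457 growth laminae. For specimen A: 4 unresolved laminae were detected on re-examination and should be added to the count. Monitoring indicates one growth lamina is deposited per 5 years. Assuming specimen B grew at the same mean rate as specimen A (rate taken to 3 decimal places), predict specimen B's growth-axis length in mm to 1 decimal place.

Specimen A: adjusted count: 4690 − 7 + 4 = 4687 growth laminae.
Specimen A: at 5 years per growth lamina, 4687 × 5 = 23435 years.
A: 521.7 mm over 23435 years gives 521.7 / 23435 ≈ 0.022 mm/yr.
Specimen B: multiplying by 5 years per growth lamina: 2457 × 5 = 12285 years. For B, 0.022 mm/year × 12285 years = 270.3 mm.

270.3 mm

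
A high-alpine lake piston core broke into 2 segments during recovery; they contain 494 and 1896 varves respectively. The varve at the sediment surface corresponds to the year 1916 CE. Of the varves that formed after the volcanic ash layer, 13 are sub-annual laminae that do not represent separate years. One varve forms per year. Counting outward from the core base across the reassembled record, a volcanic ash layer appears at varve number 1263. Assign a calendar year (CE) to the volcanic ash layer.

Total varves = 494 + 1896 = 2390.
Between varve 1263 and the sediment surface there are 2390 − 1263 = 1127 varves.
Excluding 13 false varves: 1127 − 13 = 1114.
The varve at the sediment surface is 1916 CE, so the volcanic ash layer dates to 1916 − 1114 = 802 CE.

802 CE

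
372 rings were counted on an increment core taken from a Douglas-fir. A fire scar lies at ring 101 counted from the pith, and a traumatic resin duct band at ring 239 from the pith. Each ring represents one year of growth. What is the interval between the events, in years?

138 yr

239 − 101 = 138 rings lie between the two events.
One ring per year makes the interval 138 years.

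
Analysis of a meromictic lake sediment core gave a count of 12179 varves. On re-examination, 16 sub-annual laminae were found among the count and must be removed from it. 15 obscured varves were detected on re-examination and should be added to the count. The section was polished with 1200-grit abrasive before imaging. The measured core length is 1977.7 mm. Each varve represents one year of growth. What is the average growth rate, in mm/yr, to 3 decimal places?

Adjusted count: 12179 − 16 + 15 = 12178 varves.
Mean rate = 1977.7 mm / 12178 years ≈ 0.162 mm/yr.

0.162 mm/yr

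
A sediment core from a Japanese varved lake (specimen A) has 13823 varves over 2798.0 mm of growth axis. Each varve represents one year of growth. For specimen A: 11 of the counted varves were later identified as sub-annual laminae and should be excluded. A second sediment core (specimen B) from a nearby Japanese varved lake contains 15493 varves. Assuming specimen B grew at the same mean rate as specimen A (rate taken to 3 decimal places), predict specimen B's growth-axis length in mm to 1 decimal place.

3145.1 mm

Specimen A: true varve count = 13823 − 11 = 13812.
A: Mean rate = 2798.0 mm / 13812 years ≈ 0.203 mm per year.
For B, 0.203 mm/year × 15493 years = 3145.1 mm.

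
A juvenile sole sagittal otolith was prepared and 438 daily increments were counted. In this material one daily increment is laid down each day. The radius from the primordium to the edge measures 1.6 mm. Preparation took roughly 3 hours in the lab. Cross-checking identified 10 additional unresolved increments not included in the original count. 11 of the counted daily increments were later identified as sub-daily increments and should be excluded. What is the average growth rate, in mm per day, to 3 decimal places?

0.004 mm per day

After corrections the count is 438 − 11 + 10 = 437 daily increments.
Extension rate ≈ 1.6 / 437 = 0.004 mm per day.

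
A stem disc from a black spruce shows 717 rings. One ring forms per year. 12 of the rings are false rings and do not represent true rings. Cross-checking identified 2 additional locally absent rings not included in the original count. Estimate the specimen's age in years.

After corrections the count is 717 − 12 + 2 = 707 rings.
With a one-to-one ring periodicity this is 707 years.

707 years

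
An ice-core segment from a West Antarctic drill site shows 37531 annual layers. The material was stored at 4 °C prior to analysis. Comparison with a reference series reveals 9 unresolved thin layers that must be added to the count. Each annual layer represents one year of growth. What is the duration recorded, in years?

Adjusted count: 37531 + 9 = 37540 annual layers.
With a one-to-one annual layer periodicity this is 37540 years.

37540 yr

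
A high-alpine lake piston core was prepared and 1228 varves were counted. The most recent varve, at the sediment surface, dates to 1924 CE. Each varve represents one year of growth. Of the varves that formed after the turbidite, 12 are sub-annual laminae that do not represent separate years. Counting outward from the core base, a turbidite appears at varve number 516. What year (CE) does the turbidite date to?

1224 CE

1228 − 516 = 712 varves lie beyond the turbidite toward the sediment surface.
Removing the 12 false varves leaves 712 − 12 = 700 true varves beyond the turbidite.
1924 − 700 = 1224 CE.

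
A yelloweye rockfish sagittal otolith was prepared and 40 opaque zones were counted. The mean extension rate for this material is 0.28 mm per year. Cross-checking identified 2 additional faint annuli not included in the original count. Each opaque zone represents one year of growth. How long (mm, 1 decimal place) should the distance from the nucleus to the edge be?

Adjusted count: 40 + 2 = 42 opaque zones.
42 years at 0.28 mm/year gives 0.28 × 42 = 11.8 mm.

11.8 mm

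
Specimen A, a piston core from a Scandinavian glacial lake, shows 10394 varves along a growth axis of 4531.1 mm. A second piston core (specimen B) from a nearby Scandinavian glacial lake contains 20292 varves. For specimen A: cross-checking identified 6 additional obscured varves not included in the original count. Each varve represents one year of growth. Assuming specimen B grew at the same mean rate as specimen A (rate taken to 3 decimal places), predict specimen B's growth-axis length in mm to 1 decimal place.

Specimen A: adjusted count: 10394 + 6 = 10400 varves.
A: 4531.1 mm over 10400 years gives 4531.1 / 10400 ≈ 0.436 mm/yr.
For B, 0.436 mm/year × 20292 years = 8847.3 mm.

8847.3 mm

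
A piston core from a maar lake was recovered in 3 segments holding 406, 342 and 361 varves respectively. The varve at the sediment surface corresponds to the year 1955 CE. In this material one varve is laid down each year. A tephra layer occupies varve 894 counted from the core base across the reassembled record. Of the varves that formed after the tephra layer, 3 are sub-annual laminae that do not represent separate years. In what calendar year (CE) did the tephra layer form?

Total varves = 406 + 342 + 361 = 1109.
1109 − 894 = 215 varves lie beyond the tephra layer toward the sediment surface.
Removing the 3 false varves leaves 215 − 3 = 212 true varves beyond the tephra layer.
1955 − 212 = 1743 CE.

1743 CE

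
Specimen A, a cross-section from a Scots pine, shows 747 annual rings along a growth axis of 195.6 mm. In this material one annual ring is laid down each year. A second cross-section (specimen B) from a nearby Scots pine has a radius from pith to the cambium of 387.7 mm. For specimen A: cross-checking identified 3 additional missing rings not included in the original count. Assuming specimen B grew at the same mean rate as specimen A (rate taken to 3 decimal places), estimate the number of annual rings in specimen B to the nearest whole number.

1485 annual rings

Specimen A: adjusted count: 747 + 3 = 750 annual rings.
A: Extension rate ≈ 195.6 / 750 = 0.261 mm/yr.
B spans 387.7 / 0.261 = 1485.44 years ≈ 1485 annual rings.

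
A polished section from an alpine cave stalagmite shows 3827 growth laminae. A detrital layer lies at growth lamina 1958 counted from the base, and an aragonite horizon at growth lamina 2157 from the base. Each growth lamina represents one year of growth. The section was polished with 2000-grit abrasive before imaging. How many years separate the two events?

The two markers are separated by 2157 − 1958 = 199 growth laminae.
At one growth lamina per year, 199 years elapsed between them.

199 years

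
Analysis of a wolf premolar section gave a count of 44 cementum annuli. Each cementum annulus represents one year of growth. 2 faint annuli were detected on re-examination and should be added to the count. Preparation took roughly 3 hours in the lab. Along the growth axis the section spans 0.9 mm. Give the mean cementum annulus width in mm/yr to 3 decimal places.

0.020 mm/yr

After corrections the count is 44 + 2 = 46 cementum annuli.
0.9 mm over 46 years gives 0.9 / 46 ≈ 0.020 mm/yr.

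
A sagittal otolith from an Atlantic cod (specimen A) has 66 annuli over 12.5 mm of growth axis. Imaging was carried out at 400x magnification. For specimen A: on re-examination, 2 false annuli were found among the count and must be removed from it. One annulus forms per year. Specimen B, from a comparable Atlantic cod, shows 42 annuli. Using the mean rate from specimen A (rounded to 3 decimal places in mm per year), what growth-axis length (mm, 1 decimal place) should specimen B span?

Specimen A: true annulus count = 66 − 2 = 64.
A: Extension rate ≈ 12.5 / 64 = 0.195 mm/yr.
Length of B = 0.195 × 42 = 8.2 mm.

8.2 mm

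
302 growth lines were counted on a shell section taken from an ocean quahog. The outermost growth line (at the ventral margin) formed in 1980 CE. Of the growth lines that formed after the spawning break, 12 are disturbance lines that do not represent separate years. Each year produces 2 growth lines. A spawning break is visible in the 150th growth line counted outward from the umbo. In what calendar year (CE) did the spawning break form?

1910 CE

302 − 150 = 152 growth lines lie beyond the spawning break toward the ventral margin.
Excluding 12 false growth lines: 152 − 12 = 140.
With 2 growth lines per year, 140 / 2 = 70 years.
1980 − 70 = 1910 CE.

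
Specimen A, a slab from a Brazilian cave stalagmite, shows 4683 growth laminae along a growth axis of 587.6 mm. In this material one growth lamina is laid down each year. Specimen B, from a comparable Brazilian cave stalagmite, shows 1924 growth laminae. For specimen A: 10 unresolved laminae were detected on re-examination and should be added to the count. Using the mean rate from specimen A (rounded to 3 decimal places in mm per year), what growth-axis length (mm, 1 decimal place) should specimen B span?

240.5 mm

Specimen A: correcting the raw count gives 4683 + 10 = 4693 true growth laminae.
A: Extension rate ≈ 587.6 / 4693 = 0.125 mm per year.
For B, 0.125 mm/year × 1924 years = 240.5 mm.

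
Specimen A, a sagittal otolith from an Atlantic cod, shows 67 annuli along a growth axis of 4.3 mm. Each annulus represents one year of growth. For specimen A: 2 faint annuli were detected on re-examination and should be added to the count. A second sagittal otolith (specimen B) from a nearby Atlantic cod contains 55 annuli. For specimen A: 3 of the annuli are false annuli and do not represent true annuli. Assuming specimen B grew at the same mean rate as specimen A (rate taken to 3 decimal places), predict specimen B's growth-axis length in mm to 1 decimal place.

Specimen A: after corrections the count is 67 − 3 + 2 = 66 annuli.
A: 4.3 mm over 66 years gives 4.3 / 66 ≈ 0.065 mm/yr.
Length of B = 0.065 × 55 = 3.6 mm.

3.6 mm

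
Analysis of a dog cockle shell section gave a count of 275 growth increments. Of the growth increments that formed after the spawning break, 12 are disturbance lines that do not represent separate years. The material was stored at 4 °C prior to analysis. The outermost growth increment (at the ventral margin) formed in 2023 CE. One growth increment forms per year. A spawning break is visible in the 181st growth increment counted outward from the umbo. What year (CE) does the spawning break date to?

The spawning break sits at growth increment 181 from the umbo, so 275 − 181 = 94 growth increments formed after it.
94 − 12 false = 82 true growth increments after the spawning break.
Counting back 82 years from 2023 CE places the spawning break in 2023 − 82 = 1941 CE.

1941 CE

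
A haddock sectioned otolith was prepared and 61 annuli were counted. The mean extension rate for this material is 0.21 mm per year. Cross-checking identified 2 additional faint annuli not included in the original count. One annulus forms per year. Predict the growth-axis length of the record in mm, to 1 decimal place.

13.2 mm

Correcting the raw count gives 61 + 2 = 63 true annuli.
Predicted length = 0.21 mm/year × 63 years = 13.2 mm.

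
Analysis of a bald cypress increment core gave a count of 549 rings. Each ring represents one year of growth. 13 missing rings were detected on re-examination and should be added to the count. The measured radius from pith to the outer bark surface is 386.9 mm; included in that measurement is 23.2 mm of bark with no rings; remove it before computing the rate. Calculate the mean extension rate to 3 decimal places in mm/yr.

True ring count = 549 + 13 = 562.
Net length = 386.9 − 23.2 = 363.7 mm.
Extension rate ≈ 363.7 / 562 = 0.647 mm/yr.

0.647 mm/yr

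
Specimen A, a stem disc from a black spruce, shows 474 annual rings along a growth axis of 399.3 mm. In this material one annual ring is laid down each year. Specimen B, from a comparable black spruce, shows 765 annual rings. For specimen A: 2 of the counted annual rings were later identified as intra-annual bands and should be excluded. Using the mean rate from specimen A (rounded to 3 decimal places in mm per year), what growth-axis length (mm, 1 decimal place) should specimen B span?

647.2 mm

Specimen A: true annual ring count = 474 − 2 = 472.
A: Mean rate = 399.3 mm / 472 years ≈ 0.846 mm per year.
B's length ≈ 0.846 × 765 = 647.2 mm.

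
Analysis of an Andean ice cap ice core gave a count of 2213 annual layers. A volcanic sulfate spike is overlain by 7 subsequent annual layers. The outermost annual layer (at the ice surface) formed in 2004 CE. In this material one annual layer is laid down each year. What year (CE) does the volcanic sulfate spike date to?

7 annual layers post-date the volcanic sulfate spike.
The annual layer at the ice surface is 2004 CE, so the volcanic sulfate spike dates to 2004 − 7 = 1997 CE.

1997 CE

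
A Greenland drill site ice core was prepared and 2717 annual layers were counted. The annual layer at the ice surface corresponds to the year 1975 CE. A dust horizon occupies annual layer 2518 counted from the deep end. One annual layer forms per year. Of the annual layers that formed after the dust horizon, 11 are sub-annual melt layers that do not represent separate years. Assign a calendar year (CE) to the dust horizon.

1787 CE

Between annual layer 2518 and the ice surface there are 2717 − 2518 = 199 annual layers.
Excluding 11 false annual layers: 199 − 11 = 188.
The annual layer at the ice surface is 1975 CE, so the dust horizon dates to 1975 − 188 = 1787 CE.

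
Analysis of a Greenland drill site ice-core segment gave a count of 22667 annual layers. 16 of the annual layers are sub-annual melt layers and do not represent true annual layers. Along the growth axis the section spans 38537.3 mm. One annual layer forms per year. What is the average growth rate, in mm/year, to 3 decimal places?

1.701 mm/year

Adjusted count: 22667 − 16 = 22651 annual layers.
Extension rate ≈ 38537.3 / 22651 = 1.701 mm/year.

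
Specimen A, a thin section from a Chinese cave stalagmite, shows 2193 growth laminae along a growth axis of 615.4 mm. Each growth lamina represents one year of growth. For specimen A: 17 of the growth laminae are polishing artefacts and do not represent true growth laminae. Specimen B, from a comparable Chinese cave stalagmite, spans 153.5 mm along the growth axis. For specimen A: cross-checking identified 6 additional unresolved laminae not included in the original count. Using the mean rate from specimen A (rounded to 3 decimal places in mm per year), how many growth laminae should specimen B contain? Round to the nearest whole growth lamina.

544 growth laminae

Specimen A: correcting the raw count gives 2193 − 17 + 6 = 2182 true growth laminae.
A: 615.4 mm over 2182 years gives 615.4 / 2182 ≈ 0.282 mm/yr.
For B, 153.5 / 0.282 = 544.33 years ≈ 544 growth laminae.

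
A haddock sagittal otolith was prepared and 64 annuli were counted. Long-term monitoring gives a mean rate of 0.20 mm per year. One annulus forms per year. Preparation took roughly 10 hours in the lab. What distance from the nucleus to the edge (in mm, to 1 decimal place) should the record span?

12.8 mm

The record spans 64 years at 0.20 mm per year.
Predicted length = 0.20 mm/year × 64 years = 12.8 mm.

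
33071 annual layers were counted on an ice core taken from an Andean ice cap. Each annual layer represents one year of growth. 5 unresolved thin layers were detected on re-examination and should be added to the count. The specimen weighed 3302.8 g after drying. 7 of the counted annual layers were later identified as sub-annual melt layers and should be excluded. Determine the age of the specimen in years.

33069 years

True annual layer count = 33071 − 7 + 5 = 33069.
With a one-to-one annual layer periodicity this is 33069 years.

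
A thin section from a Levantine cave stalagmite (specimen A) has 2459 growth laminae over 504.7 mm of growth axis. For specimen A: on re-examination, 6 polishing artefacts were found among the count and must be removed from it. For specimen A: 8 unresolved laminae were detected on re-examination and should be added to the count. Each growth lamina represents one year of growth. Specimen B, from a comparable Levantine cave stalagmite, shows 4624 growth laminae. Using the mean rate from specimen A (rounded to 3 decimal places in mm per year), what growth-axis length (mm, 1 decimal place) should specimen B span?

947.9 mm

Specimen A: correcting the raw count gives 2459 − 6 + 8 = 2461 true growth laminae.
A: Extension rate ≈ 504.7 / 2461 = 0.205 mm/yr.
For B, 0.205 mm/year × 4624 years = 947.9 mm.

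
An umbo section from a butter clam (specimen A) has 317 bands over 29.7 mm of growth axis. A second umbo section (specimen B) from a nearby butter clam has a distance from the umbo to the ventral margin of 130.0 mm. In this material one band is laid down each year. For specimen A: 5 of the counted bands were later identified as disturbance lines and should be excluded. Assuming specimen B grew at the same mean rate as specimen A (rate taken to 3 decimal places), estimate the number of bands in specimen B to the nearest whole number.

1368 bands

Specimen A: true band count = 317 − 5 = 312.
A: 29.7 mm over 312 years gives 29.7 / 312 ≈ 0.095 mm/yr.
For B, 130.0 / 0.095 = 1368.42 years ≈ 1368 bands.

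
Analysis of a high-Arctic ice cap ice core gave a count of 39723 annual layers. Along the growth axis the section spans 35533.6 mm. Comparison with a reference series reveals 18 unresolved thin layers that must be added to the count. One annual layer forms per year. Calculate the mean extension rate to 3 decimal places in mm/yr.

Adjusted count: 39723 + 18 = 39741 annual layers.
Extension rate ≈ 35533.6 / 39741 = 0.894 mm/yr.

0.894 mm/yr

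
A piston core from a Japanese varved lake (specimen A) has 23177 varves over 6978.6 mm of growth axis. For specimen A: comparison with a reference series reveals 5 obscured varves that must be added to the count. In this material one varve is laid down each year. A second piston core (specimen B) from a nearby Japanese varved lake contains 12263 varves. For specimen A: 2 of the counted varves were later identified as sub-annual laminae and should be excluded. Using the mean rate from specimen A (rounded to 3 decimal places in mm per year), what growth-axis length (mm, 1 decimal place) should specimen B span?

Specimen A: adjusted count: 23177 − 2 + 5 = 23180 varves.
A: Extension rate ≈ 6978.6 / 23180 = 0.301 mm per year.
Length of B = 0.301 × 12263 = 3691.2 mm.

3691.2 mm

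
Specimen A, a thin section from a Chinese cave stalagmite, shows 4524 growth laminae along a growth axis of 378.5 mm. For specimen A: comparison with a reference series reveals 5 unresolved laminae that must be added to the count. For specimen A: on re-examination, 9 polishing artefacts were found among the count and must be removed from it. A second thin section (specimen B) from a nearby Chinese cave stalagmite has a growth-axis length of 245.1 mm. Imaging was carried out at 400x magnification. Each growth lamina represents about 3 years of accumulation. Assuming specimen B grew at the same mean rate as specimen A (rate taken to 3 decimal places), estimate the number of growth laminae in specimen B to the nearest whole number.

2918 growth laminae

Specimen A: correcting the raw count gives 4524 − 9 + 5 = 4520 true growth laminae.
Specimen A: multiplying by 3 years per growth lamina: 4520 × 3 = 13560 years.
A: 378.5 mm over 13560 years gives 378.5 / 13560 ≈ 0.028 mm/yr.
For B, 245.1 / 0.028 = 8753.57 years; at 3 years per growth lamina that is 8753.57 / 3 ≈ 2918 growth laminae.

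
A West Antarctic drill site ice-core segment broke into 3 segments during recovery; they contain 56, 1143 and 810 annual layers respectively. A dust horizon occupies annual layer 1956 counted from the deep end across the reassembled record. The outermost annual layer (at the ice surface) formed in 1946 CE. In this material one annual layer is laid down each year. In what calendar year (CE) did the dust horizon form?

Total annual layers = 56 + 1143 + 810 = 2009.
2009 − 1956 = 53 annual layers lie beyond the dust horizon toward the ice surface.
Counting back 53 years from 1946 CE places the dust horizon in 1946 − 53 = 1893 CE.

1893 CE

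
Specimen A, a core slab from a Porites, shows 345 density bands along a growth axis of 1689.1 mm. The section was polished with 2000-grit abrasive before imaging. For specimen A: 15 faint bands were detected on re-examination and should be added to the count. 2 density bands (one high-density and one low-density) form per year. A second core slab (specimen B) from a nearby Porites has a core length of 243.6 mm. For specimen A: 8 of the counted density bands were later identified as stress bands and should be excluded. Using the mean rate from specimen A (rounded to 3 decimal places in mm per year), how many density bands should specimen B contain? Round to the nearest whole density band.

51 density bands

Specimen A: true density band count = 345 − 8 + 15 = 352.
Specimen A: dividing by 2 density bands per year: 352 / 2 = 176 years.
A: 1689.1 mm over 176 years gives 1689.1 / 176 ≈ 9.597 mm/year.
Specimen B: 243.6 mm / 9.597 mm per year = 25.38 years; at 2 density bands per year that is 25.38 × 2 ≈ 51 density bands.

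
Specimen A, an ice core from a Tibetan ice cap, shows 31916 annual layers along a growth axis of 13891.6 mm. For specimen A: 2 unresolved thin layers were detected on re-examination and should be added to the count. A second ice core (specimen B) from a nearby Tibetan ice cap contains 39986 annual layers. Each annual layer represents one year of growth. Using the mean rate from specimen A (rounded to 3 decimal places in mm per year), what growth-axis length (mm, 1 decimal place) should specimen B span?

Specimen A: correcting the raw count gives 31916 + 2 = 31918 true annual layers.
A: Mean rate = 13891.6 mm / 31918 years ≈ 0.435 mm per year.
For B, 0.435 mm/year × 39986 years = 17393.9 mm.

17393.9 mm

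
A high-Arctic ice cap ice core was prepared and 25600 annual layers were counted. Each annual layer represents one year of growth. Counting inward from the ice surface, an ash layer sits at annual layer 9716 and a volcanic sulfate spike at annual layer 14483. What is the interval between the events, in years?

14483 − 9716 = 4767 annual layers lie between the two events.
One annual layer per year makes the interval 4767 years.

4767 yr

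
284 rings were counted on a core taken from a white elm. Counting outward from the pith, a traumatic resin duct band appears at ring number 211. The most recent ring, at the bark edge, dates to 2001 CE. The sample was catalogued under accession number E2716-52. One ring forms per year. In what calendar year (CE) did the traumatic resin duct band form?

The traumatic resin duct band sits at ring 211 from the pith, so 284 − 211 = 73 rings formed after it.
2001 − 73 = 1928 CE.

1928 CE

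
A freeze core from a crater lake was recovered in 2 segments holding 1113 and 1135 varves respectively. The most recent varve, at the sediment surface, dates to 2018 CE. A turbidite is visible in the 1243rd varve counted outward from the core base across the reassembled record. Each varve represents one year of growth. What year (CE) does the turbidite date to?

1013 CE

Total varves = 1113 + 1135 = 2248.
The turbidite sits at varve 1243 from the core base, so 2248 − 1243 = 1005 varves formed after it.
The varve at the sediment surface is 2018 CE, so the turbidite dates to 2018 − 1005 = 1013 CE.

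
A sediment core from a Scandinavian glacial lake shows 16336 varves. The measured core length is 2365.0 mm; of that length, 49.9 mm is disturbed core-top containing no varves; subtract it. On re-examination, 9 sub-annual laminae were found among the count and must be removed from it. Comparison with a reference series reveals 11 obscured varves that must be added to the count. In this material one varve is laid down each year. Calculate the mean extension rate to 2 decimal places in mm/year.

0.14 mm/year

Adjusted count: 16336 − 9 + 11 = 16338 varves.
Net length = 2365.0 − 49.9 = 2315.1 mm.
Mean rate = 2315.1 mm / 16338 years ≈ 0.14 mm/year.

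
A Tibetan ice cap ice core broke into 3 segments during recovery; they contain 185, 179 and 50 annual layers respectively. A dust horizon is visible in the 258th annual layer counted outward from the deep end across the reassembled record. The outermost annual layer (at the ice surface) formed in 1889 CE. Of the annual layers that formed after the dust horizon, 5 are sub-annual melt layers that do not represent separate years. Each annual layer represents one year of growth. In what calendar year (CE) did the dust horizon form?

Total annual layers = 185 + 179 + 50 = 414.
414 − 258 = 156 annual layers lie beyond the dust horizon toward the ice surface.
Removing the 5 false annual layers leaves 156 − 5 = 151 true annual layers beyond the dust horizon.
The annual layer at the ice surface is 1889 CE, so the dust horizon dates to 1889 − 151 = 1738 CE.

1738 CE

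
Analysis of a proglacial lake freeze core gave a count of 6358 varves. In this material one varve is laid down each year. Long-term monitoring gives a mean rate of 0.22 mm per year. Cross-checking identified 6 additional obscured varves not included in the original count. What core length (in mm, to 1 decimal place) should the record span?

After corrections the count is 6358 + 6 = 6364 varves.
6364 years at 0.22 mm/year gives 0.22 × 6364 = 1400.1 mm.

1400.1 mm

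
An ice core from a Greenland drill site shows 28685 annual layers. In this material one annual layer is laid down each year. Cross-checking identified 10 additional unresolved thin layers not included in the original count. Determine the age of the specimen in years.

28695 yr

True annual layer count = 28685 + 10 = 28695.
One annual layer per year makes the duration 28695 years.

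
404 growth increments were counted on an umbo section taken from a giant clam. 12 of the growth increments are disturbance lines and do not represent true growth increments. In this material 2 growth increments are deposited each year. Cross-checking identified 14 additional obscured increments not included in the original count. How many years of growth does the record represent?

203 yr

Correcting the raw count gives 404 − 12 + 14 = 406 true growth increments.
With 2 growth increments per year, 406 / 2 = 203 years.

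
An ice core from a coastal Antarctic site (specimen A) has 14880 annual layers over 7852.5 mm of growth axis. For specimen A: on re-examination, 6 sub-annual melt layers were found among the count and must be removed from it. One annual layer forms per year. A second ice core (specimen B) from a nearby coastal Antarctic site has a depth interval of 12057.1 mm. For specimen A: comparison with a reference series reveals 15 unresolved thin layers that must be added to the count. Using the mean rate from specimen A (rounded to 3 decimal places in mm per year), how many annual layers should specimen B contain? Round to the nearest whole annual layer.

22879 annual layers

Specimen A: adjusted count: 14880 − 6 + 15 = 14889 annual layers.
A: 7852.5 mm over 14889 years gives 7852.5 / 14889 ≈ 0.527 mm/year.
For B, 12057.1 / 0.527 = 22878.75 years ≈ 22879 annual layers.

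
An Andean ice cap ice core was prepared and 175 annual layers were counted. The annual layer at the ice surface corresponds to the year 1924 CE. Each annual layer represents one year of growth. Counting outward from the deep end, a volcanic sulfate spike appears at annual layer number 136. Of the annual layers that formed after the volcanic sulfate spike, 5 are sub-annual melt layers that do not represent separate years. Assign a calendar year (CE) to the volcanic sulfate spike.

The volcanic sulfate spike sits at annual layer 136 from the deep end, so 175 − 136 = 39 annual layers formed after it.
Excluding 5 false annual layers: 39 − 5 = 34.
Counting back 34 years from 1924 CE places the volcanic sulfate spike in 1924 − 34 = 1890 CE.

1890 CE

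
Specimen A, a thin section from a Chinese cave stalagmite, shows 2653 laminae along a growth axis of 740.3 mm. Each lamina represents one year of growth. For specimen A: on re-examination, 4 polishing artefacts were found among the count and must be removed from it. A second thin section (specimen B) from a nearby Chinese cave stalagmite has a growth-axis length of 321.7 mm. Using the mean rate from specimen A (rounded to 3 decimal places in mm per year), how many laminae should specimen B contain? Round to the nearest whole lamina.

Specimen A: correcting the raw count gives 2653 − 4 = 2649 true laminae.
A: Mean rate = 740.3 mm / 2649 years ≈ 0.279 mm/yr.
B spans 321.7 / 0.279 = 1153.05 years ≈ 1153 laminae.

1153 laminae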